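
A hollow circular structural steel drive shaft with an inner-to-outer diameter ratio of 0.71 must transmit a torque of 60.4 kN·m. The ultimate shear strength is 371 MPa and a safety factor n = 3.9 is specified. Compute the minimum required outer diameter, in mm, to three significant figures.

τ_allow = 371/3.9 = 95.13 MPa.
For a hollow shaft τ = 16T/[πd_o³(1−k⁴)] with k = 0.71, so 1−k⁴ = 0.7459.
d_o³ = 16T/[π τ_allow (1−k⁴)] = 16×6.0400×10^7/(π×95.13×0.7459) = 4.335×10^6 mm³.
d_o = 163.1 mm.

d_o = 163 mm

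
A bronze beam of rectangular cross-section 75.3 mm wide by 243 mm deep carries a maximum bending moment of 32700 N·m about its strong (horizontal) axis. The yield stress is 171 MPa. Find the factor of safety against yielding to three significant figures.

n = 3.88

Section modulus S = bh²/6 = 75.3×243²/6 = 741100 mm³.
σ = M/S = 3.2700×10^7/741100 = 44.13 MPa.
n = 171/44.13 = 3.875.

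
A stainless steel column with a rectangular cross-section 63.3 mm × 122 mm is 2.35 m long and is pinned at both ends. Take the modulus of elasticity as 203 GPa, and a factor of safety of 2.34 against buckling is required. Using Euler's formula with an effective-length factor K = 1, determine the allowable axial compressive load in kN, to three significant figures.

Buckling occurs about the weak axis: I_min = h·b³/12 = 122×63.3³/12 = 2.579×10^6 mm⁴ (b = 63.3 mm is the smaller dimension).
Effective length L_e = KL = 1×2.35 m = 2350 mm.
Euler critical load P_cr = π²EI/L_e² = π²×203000×2.579×10^6/2350² = 935500 N.
P_allow = P_cr/n = 935500/2.34 = 399800 N.

P_allow = 400 kN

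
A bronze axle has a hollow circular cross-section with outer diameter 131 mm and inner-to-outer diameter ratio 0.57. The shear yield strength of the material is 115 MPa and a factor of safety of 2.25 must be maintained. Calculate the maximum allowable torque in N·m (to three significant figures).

τ_allow = 115/2.25 = 51.11 MPa.
For a hollow shaft T_allow = τ_allow·πd_o³(1−k⁴)/16 with 1−k⁴ = 0.8944, so πd_o³(1−k⁴)/16 = 394800 mm³.
T_allow = 51.11×394800 = 2.018×10^7 N·mm = 20180 N·m.

T_allow = 20200 N·m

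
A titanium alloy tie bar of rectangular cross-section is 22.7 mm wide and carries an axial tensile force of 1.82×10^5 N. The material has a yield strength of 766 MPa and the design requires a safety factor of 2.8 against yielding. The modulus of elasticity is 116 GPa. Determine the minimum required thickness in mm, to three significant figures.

t = 29.3 mm

σ_allow = 766/2.8 = 273.6 MPa.
Required area A = F/σ_allow = 182000/273.6 = 665.3 mm².
t = A/w = 665.3/22.7 = 29.31 mm.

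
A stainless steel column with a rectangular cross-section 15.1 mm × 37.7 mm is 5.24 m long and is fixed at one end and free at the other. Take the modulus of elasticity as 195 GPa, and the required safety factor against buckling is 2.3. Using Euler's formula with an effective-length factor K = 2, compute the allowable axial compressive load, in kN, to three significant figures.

Buckling occurs about the weak axis: I_min = h·b³/12 = 37.7×15.1³/12 = 10820 mm⁴ (b = 15.1 mm is the smaller dimension).
Effective length L_e = KL = 2×5.24 m = 10480 mm.
Euler critical load P_cr = π²EI/L_e² = π²×195000×10820/10480² = 189.5 N.
P_allow = P_cr/n = 189.5/2.3 = 82.41 N.

P_allow = 0.0824 kN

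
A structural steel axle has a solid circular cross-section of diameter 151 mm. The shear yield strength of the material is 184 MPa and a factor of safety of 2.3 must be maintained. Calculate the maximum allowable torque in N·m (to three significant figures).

T_allow = 54100 N·m

τ_allow = 184/2.3 = 80.00 MPa.
For a solid shaft T_allow = τ_allow·πd³/16; πd³/16 = π×151³/16 = 676000 mm³.
T_allow = 80.00×676000 = 5.408×10^7 N·mm = 54080 N·m.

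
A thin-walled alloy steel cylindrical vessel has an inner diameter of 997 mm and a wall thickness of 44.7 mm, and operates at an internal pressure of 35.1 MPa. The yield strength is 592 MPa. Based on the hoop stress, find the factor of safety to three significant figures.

σ_h = pD/(2t) = 35.1×997/(2×44.7) = 391.4 MPa.
n = 592/391.4 = 1.512.

n = 1.51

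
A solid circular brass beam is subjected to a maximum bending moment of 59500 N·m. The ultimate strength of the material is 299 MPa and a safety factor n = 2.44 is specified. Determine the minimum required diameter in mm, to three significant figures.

σ_allow = 299/2.44 = 122.5 MPa.
For a solid circular section σ = 32M/(πd³), so d³ = 32M/(π σ_allow) = 32×5.9500×10^7/(π×122.5) = 4.946×10^6 mm³.
d = 170.4 mm.

d = 170 mm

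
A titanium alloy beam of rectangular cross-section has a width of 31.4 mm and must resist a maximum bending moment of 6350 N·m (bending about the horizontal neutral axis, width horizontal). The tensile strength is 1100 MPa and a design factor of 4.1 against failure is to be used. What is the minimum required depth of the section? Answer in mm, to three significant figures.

σ_allow = 1100/4.1 = 268.3 MPa.
For a rectangular section σ = 6M/(bh²), so h² = 6M/(b σ_allow) = 6×6350000/(31.4×268.3) = 4523 mm².
h = 67.25 mm.

h = 67.3 mm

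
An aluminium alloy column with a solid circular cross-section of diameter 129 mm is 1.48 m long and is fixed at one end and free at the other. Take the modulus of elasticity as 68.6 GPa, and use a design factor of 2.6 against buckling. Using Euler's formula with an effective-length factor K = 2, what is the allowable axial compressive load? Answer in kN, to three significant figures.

P_allow = 404 kN

I = πd⁴/64 = π×129⁴/64 = 1.359×10^7 mm⁴.
Effective length L_e = KL = 2×1.48 m = 2960 mm.
Euler critical load P_cr = π²EI/L_e² = π²×68600×1.359×10^7/2960² = 1.050×10^6 N.
P_allow = P_cr/n = 1.050×10^6/2.6 = 404000 N.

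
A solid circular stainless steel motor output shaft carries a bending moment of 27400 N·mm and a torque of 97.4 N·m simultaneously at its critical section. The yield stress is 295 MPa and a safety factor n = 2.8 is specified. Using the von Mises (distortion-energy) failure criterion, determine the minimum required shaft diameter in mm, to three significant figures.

σ_allow = σ_y/n = 295/2.8 = 105.4 MPa.
For a solid shaft σ_b = 32M/(πd³) and τ = 16T/(πd³), so the von Mises stress is σ' = (16/πd³)·√(4M²+3T²).
√(4M²+3T²) = √(4×(27400)² + 3×(97400)²) = 177400 N·mm.
d³ = 16×177400/(π×105.4) = 8574 mm³.
d = 20.47 mm.

d = 20.5 mm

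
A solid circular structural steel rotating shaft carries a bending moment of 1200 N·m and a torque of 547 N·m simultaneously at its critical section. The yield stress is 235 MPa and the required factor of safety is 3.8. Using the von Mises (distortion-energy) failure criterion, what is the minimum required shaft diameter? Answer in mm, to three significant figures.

σ_allow = σ_y/n = 235/3.8 = 61.84 MPa.
For a solid shaft σ_b = 32M/(πd³) and τ = 16T/(πd³), so the von Mises stress is σ' = (16/πd³)·√(4M²+3T²).
√(4M²+3T²) = √(4×(1.200×10^6)² + 3×(547000)²) = 2.580×10^6 N·mm.
d³ = 16×2.580×10^6/(π×61.84) = 212500 mm³.
d = 59.67 mm.

d = 59.7 mm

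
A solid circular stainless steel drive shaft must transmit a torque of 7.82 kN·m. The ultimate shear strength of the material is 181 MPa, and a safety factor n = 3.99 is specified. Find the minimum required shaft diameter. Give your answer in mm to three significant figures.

d = 95.8 mm

Allowable shear stress τ_allow = 181/3.99 = 45.36 MPa.
For a solid shaft τ = 16T/(πd³), so d³ = 16T/(π τ_allow) = 16×7820000/(π×45.36) = 878000 mm³.
d = (878000)^(1/3) = 95.75 mm.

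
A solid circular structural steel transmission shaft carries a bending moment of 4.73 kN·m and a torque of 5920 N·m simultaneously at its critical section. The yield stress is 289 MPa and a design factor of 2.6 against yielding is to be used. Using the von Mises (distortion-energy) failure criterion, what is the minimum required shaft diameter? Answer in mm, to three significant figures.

σ_allow = σ_y/n = 289/2.6 = 111.2 MPa.
For a solid shaft σ_b = 32M/(πd³) and τ = 16T/(πd³), so the von Mises stress is σ' = (16/πd³)·√(4M²+3T²).
√(4M²+3T²) = √(4×(4.730×10^6)² + 3×(5.920×10^6)²) = 1.395×10^7 N·mm.
d³ = 16×1.395×10^7/(π×111.2) = 639200 mm³.
d = 86.14 mm.

d = 86.1 mm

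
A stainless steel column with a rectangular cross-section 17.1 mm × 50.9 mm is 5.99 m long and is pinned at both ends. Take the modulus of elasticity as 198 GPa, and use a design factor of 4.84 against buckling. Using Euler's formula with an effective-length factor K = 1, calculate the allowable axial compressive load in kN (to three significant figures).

P_allow = 0.239 kN

Buckling occurs about the weak axis: I_min = h·b³/12 = 50.9×17.1³/12 = 21210 mm⁴ (b = 17.1 mm is the smaller dimension).
Effective length L_e = KL = 1×5.99 m = 5990 mm.
Euler critical load P_cr = π²EI/L_e² = π²×198000×21210/5990² = 1155 N.
P_allow = P_cr/n = 1155/4.84 = 238.7 N.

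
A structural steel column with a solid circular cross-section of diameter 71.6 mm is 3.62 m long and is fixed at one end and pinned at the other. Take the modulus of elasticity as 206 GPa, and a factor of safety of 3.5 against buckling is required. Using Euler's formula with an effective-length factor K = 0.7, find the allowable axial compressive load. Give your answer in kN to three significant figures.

P_allow = 117 kN

I = πd⁴/64 = π×71.6⁴/64 = 1.290×10^6 mm⁴.
Effective length L_e = KL = 0.7×3.62 m = 2534 mm.
Euler critical load P_cr = π²EI/L_e² = π²×206000×1.290×10^6/2534² = 408500 N.
P_allow = P_cr/n = 408500/3.5 = 116700 N.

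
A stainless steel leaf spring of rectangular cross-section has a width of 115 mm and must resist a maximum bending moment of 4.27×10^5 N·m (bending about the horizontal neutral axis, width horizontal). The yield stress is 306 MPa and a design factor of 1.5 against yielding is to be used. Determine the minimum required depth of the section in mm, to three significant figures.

h = 330 mm

σ_allow = 306/1.5 = 204.0 MPa.
For a rectangular section σ = 6M/(bh²), so h² = 6M/(b σ_allow) = 6×4.2700×10^8/(115×204.0) = 109200 mm².
h = 330.5 mm.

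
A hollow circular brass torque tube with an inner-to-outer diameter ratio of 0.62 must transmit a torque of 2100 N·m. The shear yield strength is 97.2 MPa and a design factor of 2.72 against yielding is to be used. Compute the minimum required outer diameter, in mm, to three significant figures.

d_o = 70.6 mm

τ_allow = 97.2/2.72 = 35.74 MPa.
For a hollow shaft τ = 16T/[πd_o³(1−k⁴)] with k = 0.62, so 1−k⁴ = 0.8522.
d_o³ = 16T/[π τ_allow (1−k⁴)] = 16×2100000/(π×35.74×0.8522) = 351200 mm³.
d_o = 70.55 mm.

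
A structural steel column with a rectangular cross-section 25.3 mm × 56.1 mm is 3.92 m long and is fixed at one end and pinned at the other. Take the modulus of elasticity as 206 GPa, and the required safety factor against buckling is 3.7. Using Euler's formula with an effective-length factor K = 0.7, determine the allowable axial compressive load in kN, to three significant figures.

Buckling occurs about the weak axis: I_min = h·b³/12 = 56.1×25.3³/12 = 75710 mm⁴ (b = 25.3 mm is the smaller dimension).
Effective length L_e = KL = 0.7×3.92 m = 2744 mm.
Euler critical load P_cr = π²EI/L_e² = π²×206000×75710/2744² = 20440 N.
P_allow = P_cr/n = 20440/3.7 = 5525 N.

P_allow = 5.53 kN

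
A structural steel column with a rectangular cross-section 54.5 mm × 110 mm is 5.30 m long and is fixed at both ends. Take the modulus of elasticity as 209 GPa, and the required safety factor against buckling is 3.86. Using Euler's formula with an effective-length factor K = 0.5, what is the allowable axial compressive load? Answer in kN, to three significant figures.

Buckling occurs about the weak axis: I_min = h·b³/12 = 110×54.5³/12 = 1.484×10^6 mm⁴ (b = 54.5 mm is the smaller dimension).
Effective length L_e = KL = 0.5×5.30 m = 2650 mm.
Euler critical load P_cr = π²EI/L_e² = π²×209000×1.484×10^6/2650² = 435900 N.
P_allow = P_cr/n = 435900/3.86 = 112900 N.

P_allow = 113 kN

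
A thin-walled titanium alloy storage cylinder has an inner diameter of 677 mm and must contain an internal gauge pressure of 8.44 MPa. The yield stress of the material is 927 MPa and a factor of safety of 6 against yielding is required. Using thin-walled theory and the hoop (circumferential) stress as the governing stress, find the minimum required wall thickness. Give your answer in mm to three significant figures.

t = 18.5 mm

σ_allow = 927/6 = 154.5 MPa.
Hoop stress σ_h = pD/(2t), so t = pD/(2σ_allow) = 8.44×677/(2×154.5) = 18.49 mm.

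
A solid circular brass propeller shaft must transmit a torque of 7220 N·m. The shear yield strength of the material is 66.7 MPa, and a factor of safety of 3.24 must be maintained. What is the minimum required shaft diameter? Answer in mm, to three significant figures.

d = 121 mm

Allowable shear stress τ_allow = 66.7/3.24 = 20.59 MPa.
For a solid shaft τ = 16T/(πd³), so d³ = 16T/(π τ_allow) = 16×7220000/(π×20.59) = 1.786×10^6 mm³.
d = (1.786×10^6)^(1/3) = 121.3 mm.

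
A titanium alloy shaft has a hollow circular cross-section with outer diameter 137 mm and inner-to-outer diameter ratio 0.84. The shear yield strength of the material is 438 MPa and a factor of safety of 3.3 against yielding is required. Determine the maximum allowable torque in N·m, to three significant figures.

τ_allow = 438/3.3 = 132.7 MPa.
For a hollow shaft T_allow = τ_allow·πd_o³(1−k⁴)/16 with 1−k⁴ = 0.5021, so πd_o³(1−k⁴)/16 = 253500 mm³.
T_allow = 132.7×253500 = 3.365×10^7 N·mm = 33650 N·m.

T_allow = 33600 N·m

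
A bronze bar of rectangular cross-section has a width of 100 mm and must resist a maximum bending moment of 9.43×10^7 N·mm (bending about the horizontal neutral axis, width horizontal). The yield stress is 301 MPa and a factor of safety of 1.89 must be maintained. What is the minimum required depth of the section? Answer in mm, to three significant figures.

σ_allow = 301/1.89 = 159.3 MPa.
For a rectangular section σ = 6M/(bh²), so h² = 6M/(b σ_allow) = 6×9.4300×10^7/(100×159.3) = 35530 mm².
h = 188.5 mm.

h = 188 mm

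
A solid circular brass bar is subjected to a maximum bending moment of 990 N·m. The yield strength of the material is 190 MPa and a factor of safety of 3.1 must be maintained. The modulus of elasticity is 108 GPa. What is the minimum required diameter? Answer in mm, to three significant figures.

σ_allow = 190/3.1 = 61.29 MPa.
For a solid circular section σ = 32M/(πd³), so d³ = 32M/(π σ_allow) = 32×990000/(π×61.29) = 164500 mm³.
d = 54.80 mm.

d = 54.8 mm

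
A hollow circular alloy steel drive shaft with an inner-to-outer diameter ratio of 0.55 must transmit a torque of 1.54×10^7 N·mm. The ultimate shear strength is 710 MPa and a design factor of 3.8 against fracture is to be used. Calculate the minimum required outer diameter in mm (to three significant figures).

d_o = 77.3 mm

τ_allow = 710/3.8 = 186.8 MPa.
For a hollow shaft τ = 16T/[πd_o³(1−k⁴)] with k = 0.55, so 1−k⁴ = 0.9085.
d_o³ = 16T/[π τ_allow (1−k⁴)] = 16×1.5400×10^7/(π×186.8×0.9085) = 462100 mm³.
d_o = 77.31 mm.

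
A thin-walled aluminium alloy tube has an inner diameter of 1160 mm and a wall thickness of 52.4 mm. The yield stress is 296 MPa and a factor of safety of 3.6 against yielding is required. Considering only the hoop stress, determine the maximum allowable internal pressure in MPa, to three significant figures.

σ_allow = 296/3.6 = 82.22 MPa.
σ_h = pD/(2t) → p_allow = 2σ_allow t/D = 2×82.22×52.4/1160 = 7.428 MPa.

p_allow = 7.43 MPa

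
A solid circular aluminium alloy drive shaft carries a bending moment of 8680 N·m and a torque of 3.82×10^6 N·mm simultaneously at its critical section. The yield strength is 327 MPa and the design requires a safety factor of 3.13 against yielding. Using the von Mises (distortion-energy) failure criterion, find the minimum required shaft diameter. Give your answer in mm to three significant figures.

d = 96.8 mm

σ_allow = σ_y/n = 327/3.13 = 104.5 MPa.
For a solid shaft σ_b = 32M/(πd³) and τ = 16T/(πd³), so the von Mises stress is σ' = (16/πd³)·√(4M²+3T²).
√(4M²+3T²) = √(4×(8.680×10^6)² + 3×(3.820×10^6)²) = 1.858×10^7 N·mm.
d³ = 16×1.858×10^7/(π×104.5) = 905700 mm³.
d = 96.75 mm.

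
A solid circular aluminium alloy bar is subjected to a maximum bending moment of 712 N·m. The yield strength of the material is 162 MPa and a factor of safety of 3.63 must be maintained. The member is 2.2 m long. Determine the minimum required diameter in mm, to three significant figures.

σ_allow = 162/3.63 = 44.63 MPa.
For a solid circular section σ = 32M/(πd³), so d³ = 32M/(π σ_allow) = 32×712000/(π×44.63) = 162500 mm³.
d = 54.57 mm.

d = 54.6 mm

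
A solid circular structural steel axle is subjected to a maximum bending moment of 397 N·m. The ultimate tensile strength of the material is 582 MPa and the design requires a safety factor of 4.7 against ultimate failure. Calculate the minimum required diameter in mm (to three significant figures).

σ_allow = 582/4.7 = 123.8 MPa.
For a solid circular section σ = 32M/(πd³), so d³ = 32M/(π σ_allow) = 32×397000/(π×123.8) = 32660 mm³.
d = 31.96 mm.

d = 32.0 mm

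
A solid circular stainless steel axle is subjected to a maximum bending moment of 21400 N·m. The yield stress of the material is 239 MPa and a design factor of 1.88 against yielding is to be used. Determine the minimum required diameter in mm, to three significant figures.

σ_allow = 239/1.88 = 127.1 MPa.
For a solid circular section σ = 32M/(πd³), so d³ = 32M/(π σ_allow) = 32×2.1400×10^7/(π×127.1) = 1.715×10^6 mm³.
d = 119.7 mm.

d = 120 mm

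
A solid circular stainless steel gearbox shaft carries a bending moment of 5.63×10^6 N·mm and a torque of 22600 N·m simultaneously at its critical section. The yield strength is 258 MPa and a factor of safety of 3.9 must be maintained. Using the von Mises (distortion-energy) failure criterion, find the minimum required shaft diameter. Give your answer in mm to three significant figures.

σ_allow = σ_y/n = 258/3.9 = 66.15 MPa.
For a solid shaft σ_b = 32M/(πd³) and τ = 16T/(πd³), so the von Mises stress is σ' = (16/πd³)·√(4M²+3T²).
√(4M²+3T²) = √(4×(5.630×10^6)² + 3×(2.260×10^7)²) = 4.073×10^7 N·mm.
d³ = 16×4.073×10^7/(π×66.15) = 3.136×10^6 mm³.
d = 146.4 mm.

d = 146 mm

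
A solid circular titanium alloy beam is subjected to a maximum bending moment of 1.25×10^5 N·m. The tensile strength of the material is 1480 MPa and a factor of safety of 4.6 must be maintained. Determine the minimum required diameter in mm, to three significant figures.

σ_allow = 1480/4.6 = 321.7 MPa.
For a solid circular section σ = 32M/(πd³), so d³ = 32M/(π σ_allow) = 32×1.2500×10^8/(π×321.7) = 3.957×10^6 mm³.
d = 158.2 mm.

d = 158 mm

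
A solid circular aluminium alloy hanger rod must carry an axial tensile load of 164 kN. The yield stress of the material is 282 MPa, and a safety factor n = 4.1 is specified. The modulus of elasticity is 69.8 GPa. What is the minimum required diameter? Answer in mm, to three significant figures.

Allowable stress σ_allow = 282/4.1 = 68.78 MPa.
Required area A = F/σ_allow = 164000/68.78 = 2384 mm².
A = πd²/4 → d = √(4A/π) = 55.10 mm.

d = 55.1 mm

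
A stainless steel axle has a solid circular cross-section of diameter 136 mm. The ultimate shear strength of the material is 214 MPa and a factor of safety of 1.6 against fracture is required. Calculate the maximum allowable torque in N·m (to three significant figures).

T_allow = 66100 N·m

τ_allow = 214/1.6 = 133.8 MPa.
For a solid shaft T_allow = τ_allow·πd³/16; πd³/16 = π×136³/16 = 493900 mm³.
T_allow = 133.8×493900 = 6.606×10^7 N·mm = 66060 N·m.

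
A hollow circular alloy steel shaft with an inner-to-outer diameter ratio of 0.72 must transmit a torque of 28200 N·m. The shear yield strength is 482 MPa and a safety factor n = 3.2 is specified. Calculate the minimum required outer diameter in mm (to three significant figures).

τ_allow = 482/3.2 = 150.6 MPa.
For a hollow shaft τ = 16T/[πd_o³(1−k⁴)] with k = 0.72, so 1−k⁴ = 0.7313.
d_o³ = 16T/[π τ_allow (1−k⁴)] = 16×2.8200×10^7/(π×150.6×0.7313) = 1.304×10^6 mm³.
d_o = 109.2 mm.

d_o = 109 mm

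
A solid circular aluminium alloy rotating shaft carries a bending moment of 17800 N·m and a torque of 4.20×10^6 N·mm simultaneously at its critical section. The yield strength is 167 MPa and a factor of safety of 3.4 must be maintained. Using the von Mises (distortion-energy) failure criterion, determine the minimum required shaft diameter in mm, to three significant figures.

σ_allow = σ_y/n = 167/3.4 = 49.12 MPa.
For a solid shaft σ_b = 32M/(πd³) and τ = 16T/(πd³), so the von Mises stress is σ' = (16/πd³)·√(4M²+3T²).
√(4M²+3T²) = √(4×(1.780×10^7)² + 3×(4.200×10^6)²) = 3.634×10^7 N·mm.
d³ = 16×3.634×10^7/(π×49.12) = 3.768×10^6 mm³.
d = 155.6 mm.

d = 156 mm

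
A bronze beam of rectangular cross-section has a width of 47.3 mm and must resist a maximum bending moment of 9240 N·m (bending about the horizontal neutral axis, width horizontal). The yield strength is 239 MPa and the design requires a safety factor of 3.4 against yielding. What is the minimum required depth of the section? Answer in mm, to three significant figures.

h = 129 mm

σ_allow = 239/3.4 = 70.29 MPa.
For a rectangular section σ = 6M/(bh²), so h² = 6M/(b σ_allow) = 6×9240000/(47.3×70.29) = 16670 mm².
h = 129.1 mm.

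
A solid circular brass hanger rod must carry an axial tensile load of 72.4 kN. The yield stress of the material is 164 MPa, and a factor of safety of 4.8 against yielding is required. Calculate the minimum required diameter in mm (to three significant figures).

d = 51.9 mm

Allowable stress σ_allow = 164/4.8 = 34.17 MPa.
Required area A = F/σ_allow = 72400/34.17 = 2119 mm².
A = πd²/4 → d = √(4A/π) = 51.94 mm.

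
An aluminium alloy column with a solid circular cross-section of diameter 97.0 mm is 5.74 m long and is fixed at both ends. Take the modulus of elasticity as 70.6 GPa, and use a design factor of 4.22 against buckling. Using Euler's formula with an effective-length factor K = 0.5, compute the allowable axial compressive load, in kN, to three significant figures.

P_allow = 87.1 kN

I = πd⁴/64 = π×97.0⁴/64 = 4.346×10^6 mm⁴.
Effective length L_e = KL = 0.5×5.74 m = 2870 mm.
Euler critical load P_cr = π²EI/L_e² = π²×70600×4.346×10^6/2870² = 367600 N.
P_allow = P_cr/n = 367600/4.22 = 87110 N.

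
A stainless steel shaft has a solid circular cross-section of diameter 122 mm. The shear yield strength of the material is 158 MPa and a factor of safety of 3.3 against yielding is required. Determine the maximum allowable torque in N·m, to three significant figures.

τ_allow = 158/3.3 = 47.88 MPa.
For a solid shaft T_allow = τ_allow·πd³/16; πd³/16 = π×122³/16 = 356500 mm³.
T_allow = 47.88×356500 = 1.707×10^7 N·mm = 17070 N·m.

T_allow = 17100 N·m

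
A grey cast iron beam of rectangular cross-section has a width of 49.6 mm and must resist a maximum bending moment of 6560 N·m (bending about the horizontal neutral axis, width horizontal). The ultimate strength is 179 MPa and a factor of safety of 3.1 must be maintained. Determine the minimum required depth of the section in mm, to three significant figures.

h = 117 mm

σ_allow = 179/3.1 = 57.74 MPa.
For a rectangular section σ = 6M/(bh²), so h² = 6M/(b σ_allow) = 6×6560000/(49.6×57.74) = 13740 mm².
h = 117.2 mm.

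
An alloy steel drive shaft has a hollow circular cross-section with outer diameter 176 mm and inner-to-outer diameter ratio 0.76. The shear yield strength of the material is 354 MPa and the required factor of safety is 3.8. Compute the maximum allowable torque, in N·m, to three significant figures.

T_allow = 66500 N·m

τ_allow = 354/3.8 = 93.16 MPa.
For a hollow shaft T_allow = τ_allow·πd_o³(1−k⁴)/16 with 1−k⁴ = 0.6664, so πd_o³(1−k⁴)/16 = 713300 mm³.
T_allow = 93.16×713300 = 6.645×10^7 N·mm = 66450 N·m.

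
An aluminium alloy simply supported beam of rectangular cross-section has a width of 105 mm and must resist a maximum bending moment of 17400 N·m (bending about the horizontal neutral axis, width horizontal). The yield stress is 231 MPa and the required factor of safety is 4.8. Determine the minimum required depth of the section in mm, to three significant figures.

σ_allow = 231/4.8 = 48.12 MPa.
For a rectangular section σ = 6M/(bh²), so h² = 6M/(b σ_allow) = 6×1.7400×10^7/(105×48.12) = 20660 mm².
h = 143.7 mm.

h = 144 mm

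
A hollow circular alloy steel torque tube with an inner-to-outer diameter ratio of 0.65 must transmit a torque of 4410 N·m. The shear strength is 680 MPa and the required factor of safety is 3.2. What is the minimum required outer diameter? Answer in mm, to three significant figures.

τ_allow = 680/3.2 = 212.5 MPa.
For a hollow shaft τ = 16T/[πd_o³(1−k⁴)] with k = 0.65, so 1−k⁴ = 0.8215.
d_o³ = 16T/[π τ_allow (1−k⁴)] = 16×4410000/(π×212.5×0.8215) = 128700 mm³.
d_o = 50.48 mm.

d_o = 50.5 mm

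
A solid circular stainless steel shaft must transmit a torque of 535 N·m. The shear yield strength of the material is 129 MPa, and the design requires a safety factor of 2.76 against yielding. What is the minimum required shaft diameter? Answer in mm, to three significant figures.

d = 38.8 mm

Allowable shear stress τ_allow = 129/2.76 = 46.74 MPa.
For a solid shaft τ = 16T/(πd³), so d³ = 16T/(π τ_allow) = 16×535000/(π×46.74) = 58300 mm³.
d = (58300)^(1/3) = 38.77 mm.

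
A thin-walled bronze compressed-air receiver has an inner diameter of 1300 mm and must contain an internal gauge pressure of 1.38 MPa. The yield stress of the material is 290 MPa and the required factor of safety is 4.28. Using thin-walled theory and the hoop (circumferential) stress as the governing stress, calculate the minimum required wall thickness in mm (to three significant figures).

t = 13.2 mm

σ_allow = 290/4.28 = 67.76 MPa.
Hoop stress σ_h = pD/(2t), so t = pD/(2σ_allow) = 1.38×1300/(2×67.76) = 13.24 mm.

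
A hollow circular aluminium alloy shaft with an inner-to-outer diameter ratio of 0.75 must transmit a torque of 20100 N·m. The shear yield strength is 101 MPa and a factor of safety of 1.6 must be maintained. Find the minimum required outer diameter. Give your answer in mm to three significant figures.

d_o = 133 mm

τ_allow = 101/1.6 = 63.12 MPa.
For a hollow shaft τ = 16T/[πd_o³(1−k⁴)] with k = 0.75, so 1−k⁴ = 0.6836.
d_o³ = 16T/[π τ_allow (1−k⁴)] = 16×2.0100×10^7/(π×63.12×0.6836) = 2.372×10^6 mm³.
d_o = 133.4 mm.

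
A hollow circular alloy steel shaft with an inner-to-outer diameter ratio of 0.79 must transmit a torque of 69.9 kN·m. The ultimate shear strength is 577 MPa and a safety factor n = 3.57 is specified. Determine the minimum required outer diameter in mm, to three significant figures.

τ_allow = 577/3.57 = 161.6 MPa.
For a hollow shaft τ = 16T/[πd_o³(1−k⁴)] with k = 0.79, so 1−k⁴ = 0.6105.
d_o³ = 16T/[π τ_allow (1−k⁴)] = 16×6.9900×10^7/(π×161.6×0.6105) = 3.608×10^6 mm³.
d_o = 153.4 mm.

d_o = 153 mm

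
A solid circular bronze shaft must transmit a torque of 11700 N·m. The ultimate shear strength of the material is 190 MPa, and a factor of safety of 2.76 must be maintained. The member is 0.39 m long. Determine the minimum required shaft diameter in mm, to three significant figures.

d = 95.3 mm

Allowable shear stress τ_allow = 190/2.76 = 68.84 MPa.
For a solid shaft τ = 16T/(πd³), so d³ = 16T/(π τ_allow) = 16×1.1700×10^7/(π×68.84) = 865600 mm³.
d = (865600)^(1/3) = 95.30 mm.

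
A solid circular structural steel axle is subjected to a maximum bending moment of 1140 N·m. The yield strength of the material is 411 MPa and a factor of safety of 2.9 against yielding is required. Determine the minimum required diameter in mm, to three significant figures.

σ_allow = 411/2.9 = 141.7 MPa.
For a solid circular section σ = 32M/(πd³), so d³ = 32M/(π σ_allow) = 32×1140000/(π×141.7) = 81930 mm³.
d = 43.43 mm.

d = 43.4 mm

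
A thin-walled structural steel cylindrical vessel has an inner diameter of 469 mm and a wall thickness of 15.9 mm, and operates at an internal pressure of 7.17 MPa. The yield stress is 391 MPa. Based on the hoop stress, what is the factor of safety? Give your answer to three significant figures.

n = 3.70

σ_h = pD/(2t) = 7.17×469/(2×15.9) = 105.7 MPa.
n = 391/105.7 = 3.698.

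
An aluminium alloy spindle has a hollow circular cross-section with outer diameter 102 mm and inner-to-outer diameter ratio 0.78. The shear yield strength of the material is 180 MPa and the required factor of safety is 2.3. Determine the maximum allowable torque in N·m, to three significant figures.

τ_allow = 180/2.3 = 78.26 MPa.
For a hollow shaft T_allow = τ_allow·πd_o³(1−k⁴)/16 with 1−k⁴ = 0.6298, so πd_o³(1−k⁴)/16 = 131200 mm³.
T_allow = 78.26×131200 = 1.027×10^7 N·mm = 10270 N·m.

T_allow = 10300 N·m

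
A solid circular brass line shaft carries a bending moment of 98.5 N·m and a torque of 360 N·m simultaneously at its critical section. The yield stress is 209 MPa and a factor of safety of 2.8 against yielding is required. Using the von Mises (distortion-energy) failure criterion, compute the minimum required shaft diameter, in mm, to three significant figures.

d = 35.5 mm

σ_allow = σ_y/n = 209/2.8 = 74.64 MPa.
For a solid shaft σ_b = 32M/(πd³) and τ = 16T/(πd³), so the von Mises stress is σ' = (16/πd³)·√(4M²+3T²).
√(4M²+3T²) = √(4×(98500)² + 3×(360000)²) = 653900 N·mm.
d³ = 16×653900/(π×74.64) = 44620 mm³.
d = 35.47 mm.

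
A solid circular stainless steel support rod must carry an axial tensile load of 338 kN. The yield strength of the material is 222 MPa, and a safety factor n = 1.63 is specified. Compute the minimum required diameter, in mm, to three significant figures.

Allowable stress σ_allow = 222/1.63 = 136.2 MPa.
Required area A = F/σ_allow = 338000/136.2 = 2482 mm².
A = πd²/4 → d = √(4A/π) = 56.21 mm.

d = 56.2 mm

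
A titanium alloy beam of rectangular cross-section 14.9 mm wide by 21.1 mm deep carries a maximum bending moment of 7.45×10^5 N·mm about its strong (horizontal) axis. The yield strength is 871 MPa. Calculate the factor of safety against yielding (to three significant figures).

n = 1.29

Section modulus S = bh²/6 = 14.9×21.1²/6 = 1106 mm³.
σ = M/S = 745000/1106 = 673.8 MPa.
n = 871/673.8 = 1.293.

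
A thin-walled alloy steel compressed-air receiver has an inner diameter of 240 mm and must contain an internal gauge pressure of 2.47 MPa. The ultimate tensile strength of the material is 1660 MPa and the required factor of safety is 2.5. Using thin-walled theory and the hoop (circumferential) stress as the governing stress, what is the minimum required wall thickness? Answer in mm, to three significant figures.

t = 0.446 mm

σ_allow = 1660/2.5 = 664.0 MPa.
Hoop stress σ_h = pD/(2t), so t = pD/(2σ_allow) = 2.47×240/(2×664.0) = 0.4464 mm.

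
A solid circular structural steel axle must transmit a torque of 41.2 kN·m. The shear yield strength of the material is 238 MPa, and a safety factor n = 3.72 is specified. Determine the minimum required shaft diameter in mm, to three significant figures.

Allowable shear stress τ_allow = 238/3.72 = 63.98 MPa.
For a solid shaft τ = 16T/(πd³), so d³ = 16T/(π τ_allow) = 16×4.1200×10^7/(π×63.98) = 3.280×10^6 mm³.
d = (3.280×10^6)^(1/3) = 148.6 mm.

d = 149 mm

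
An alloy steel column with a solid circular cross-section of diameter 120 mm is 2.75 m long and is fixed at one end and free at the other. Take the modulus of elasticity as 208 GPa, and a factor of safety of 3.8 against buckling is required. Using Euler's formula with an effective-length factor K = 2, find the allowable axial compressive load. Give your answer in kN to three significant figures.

I = πd⁴/64 = π×120⁴/64 = 1.018×10^7 mm⁴.
Effective length L_e = KL = 2×2.75 m = 5500 mm.
Euler critical load P_cr = π²EI/L_e² = π²×208000×1.018×10^7/5500² = 690800 N.
P_allow = P_cr/n = 690800/3.8 = 181800 N.

P_allow = 182 kN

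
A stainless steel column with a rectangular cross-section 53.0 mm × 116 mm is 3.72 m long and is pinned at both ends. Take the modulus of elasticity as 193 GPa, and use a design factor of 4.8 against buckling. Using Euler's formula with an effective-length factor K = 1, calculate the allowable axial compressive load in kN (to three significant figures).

Buckling occurs about the weak axis: I_min = h·b³/12 = 116×53.0³/12 = 1.439×10^6 mm⁴ (b = 53.0 mm is the smaller dimension).
Effective length L_e = KL = 1×3.72 m = 3720 mm.
Euler critical load P_cr = π²EI/L_e² = π²×193000×1.439×10^6/3720² = 198100 N.
P_allow = P_cr/n = 198100/4.8 = 41270 N.

P_allow = 41.3 kN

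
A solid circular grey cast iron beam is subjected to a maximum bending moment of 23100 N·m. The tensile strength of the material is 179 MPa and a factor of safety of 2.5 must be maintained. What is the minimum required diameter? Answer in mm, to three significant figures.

σ_allow = 179/2.5 = 71.60 MPa.
For a solid circular section σ = 32M/(πd³), so d³ = 32M/(π σ_allow) = 32×2.3100×10^7/(π×71.60) = 3.286×10^6 mm³.
d = 148.7 mm.

d = 149 mm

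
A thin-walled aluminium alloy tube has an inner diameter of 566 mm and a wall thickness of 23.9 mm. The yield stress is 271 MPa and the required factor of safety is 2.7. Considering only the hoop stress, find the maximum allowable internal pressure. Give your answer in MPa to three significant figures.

p_allow = 8.48 MPa

σ_allow = 271/2.7 = 100.4 MPa.
σ_h = pD/(2t) → p_allow = 2σ_allow t/D = 2×100.4×23.9/566 = 8.477 MPa.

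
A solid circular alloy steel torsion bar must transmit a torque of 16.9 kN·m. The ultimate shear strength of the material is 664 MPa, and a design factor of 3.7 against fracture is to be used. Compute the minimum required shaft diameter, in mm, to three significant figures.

Allowable shear stress τ_allow = 664/3.7 = 179.5 MPa.
For a solid shaft τ = 16T/(πd³), so d³ = 16T/(π τ_allow) = 16×1.6900×10^7/(π×179.5) = 479600 mm³.
d = (479600)^(1/3) = 78.28 mm.

d = 78.3 mm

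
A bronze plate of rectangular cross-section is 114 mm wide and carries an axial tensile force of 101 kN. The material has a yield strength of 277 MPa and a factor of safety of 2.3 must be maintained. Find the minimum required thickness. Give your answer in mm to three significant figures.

t = 7.36 mm

σ_allow = 277/2.3 = 120.4 MPa.
Required area A = F/σ_allow = 101000/120.4 = 838.6 mm².
t = A/w = 838.6/114 = 7.356 mm.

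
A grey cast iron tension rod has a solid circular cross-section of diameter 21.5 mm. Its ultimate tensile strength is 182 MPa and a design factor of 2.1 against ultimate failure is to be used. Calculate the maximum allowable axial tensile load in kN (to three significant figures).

σ_allow = 182/2.1 = 86.67 MPa.
A = πd²/4 = π×21.5²/4 = 363.1 mm².
F_allow = σ_allow × A = 86.67×363.1 = 31460 N.

F_allow = 31.5 kN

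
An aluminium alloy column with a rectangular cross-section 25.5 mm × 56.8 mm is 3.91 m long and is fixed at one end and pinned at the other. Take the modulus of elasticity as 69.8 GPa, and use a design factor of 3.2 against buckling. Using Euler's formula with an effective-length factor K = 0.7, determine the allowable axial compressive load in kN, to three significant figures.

P_allow = 2.26 kN

Buckling occurs about the weak axis: I_min = h·b³/12 = 56.8×25.5³/12 = 78490 mm⁴ (b = 25.5 mm is the smaller dimension).
Effective length L_e = KL = 0.7×3.91 m = 2737 mm.
Euler critical load P_cr = π²EI/L_e² = π²×69800×78490/2737² = 7218 N.
P_allow = P_cr/n = 7218/3.2 = 2256 N.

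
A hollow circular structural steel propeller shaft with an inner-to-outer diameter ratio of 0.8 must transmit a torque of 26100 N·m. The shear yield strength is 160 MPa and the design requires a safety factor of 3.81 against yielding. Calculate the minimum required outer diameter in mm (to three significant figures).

d_o = 175 mm

τ_allow = 160/3.81 = 41.99 MPa.
For a hollow shaft τ = 16T/[πd_o³(1−k⁴)] with k = 0.8, so 1−k⁴ = 0.5904.
d_o³ = 16T/[π τ_allow (1−k⁴)] = 16×2.6100×10^7/(π×41.99×0.5904) = 5.361×10^6 mm³.
d_o = 175.0 mm.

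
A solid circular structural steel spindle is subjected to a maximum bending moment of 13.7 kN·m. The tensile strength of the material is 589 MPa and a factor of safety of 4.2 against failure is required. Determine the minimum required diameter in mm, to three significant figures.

σ_allow = 589/4.2 = 140.2 MPa.
For a solid circular section σ = 32M/(πd³), so d³ = 32M/(π σ_allow) = 32×1.3700×10^7/(π×140.2) = 995100 mm³.
d = 99.84 mm.

d = 99.8 mm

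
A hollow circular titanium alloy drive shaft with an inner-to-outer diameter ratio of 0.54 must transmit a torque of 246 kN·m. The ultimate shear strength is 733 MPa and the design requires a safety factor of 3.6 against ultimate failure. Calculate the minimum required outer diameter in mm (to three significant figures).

d_o = 189 mm

τ_allow = 733/3.6 = 203.6 MPa.
For a hollow shaft τ = 16T/[πd_o³(1−k⁴)] with k = 0.54, so 1−k⁴ = 0.9150.
d_o³ = 16T/[π τ_allow (1−k⁴)] = 16×2.4600×10^8/(π×203.6×0.9150) = 6.725×10^6 mm³.
d_o = 188.8 mm.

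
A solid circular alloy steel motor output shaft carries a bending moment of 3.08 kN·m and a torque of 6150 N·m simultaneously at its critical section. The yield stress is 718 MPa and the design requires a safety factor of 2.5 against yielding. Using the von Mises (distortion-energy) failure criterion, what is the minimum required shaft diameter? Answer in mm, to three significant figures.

d = 60.2 mm

σ_allow = σ_y/n = 718/2.5 = 287.2 MPa.
For a solid shaft σ_b = 32M/(πd³) and τ = 16T/(πd³), so the von Mises stress is σ' = (16/πd³)·√(4M²+3T²).
√(4M²+3T²) = √(4×(3.080×10^6)² + 3×(6.150×10^6)²) = 1.231×10^7 N·mm.
d³ = 16×1.231×10^7/(π×287.2) = 218200 mm³.
d = 60.20 mm.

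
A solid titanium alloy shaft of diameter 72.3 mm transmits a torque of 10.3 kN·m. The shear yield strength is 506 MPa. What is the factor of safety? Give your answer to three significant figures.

τ = 16T/(πd³) = 16×1.0300×10^7/(π×72.3³) = 138.8 MPa.
n = τ_limit/τ = 506/138.8 = 3.646.

n = 3.65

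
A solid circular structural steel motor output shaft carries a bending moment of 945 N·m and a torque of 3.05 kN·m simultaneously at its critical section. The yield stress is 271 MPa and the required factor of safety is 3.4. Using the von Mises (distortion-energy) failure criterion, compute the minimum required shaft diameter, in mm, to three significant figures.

σ_allow = σ_y/n = 271/3.4 = 79.71 MPa.
For a solid shaft σ_b = 32M/(πd³) and τ = 16T/(πd³), so the von Mises stress is σ' = (16/πd³)·√(4M²+3T²).
√(4M²+3T²) = √(4×(945000)² + 3×(3.050×10^6)²) = 5.611×10^6 N·mm.
d³ = 16×5.611×10^6/(π×79.71) = 358500 mm³.
d = 71.04 mm.

d = 71.0 mm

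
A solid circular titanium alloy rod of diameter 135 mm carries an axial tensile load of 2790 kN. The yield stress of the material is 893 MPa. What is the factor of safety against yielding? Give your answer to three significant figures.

n = 4.58

A = πd²/4 = 14310 mm².
σ = F/A = 2790000/14310 = 194.9 MPa.
n = 893/194.9 = 4.581.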